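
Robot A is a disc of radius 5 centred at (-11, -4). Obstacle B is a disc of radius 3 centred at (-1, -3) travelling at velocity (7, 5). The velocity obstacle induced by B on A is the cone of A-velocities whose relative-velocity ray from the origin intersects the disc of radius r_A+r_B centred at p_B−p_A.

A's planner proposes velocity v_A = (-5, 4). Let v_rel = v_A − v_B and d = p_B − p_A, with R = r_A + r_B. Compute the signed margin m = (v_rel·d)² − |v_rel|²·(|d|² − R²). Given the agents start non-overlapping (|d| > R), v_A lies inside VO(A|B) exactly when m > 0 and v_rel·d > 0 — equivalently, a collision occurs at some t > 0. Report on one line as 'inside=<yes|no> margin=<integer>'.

d = (10, 1),  |d|² = 101;  R = 5+3 = 8,  c = 101−8² = 37
v_rel = (-12, -1),  |v_rel|² = 145;  v_rel·d = (-12)·(10) + (-1)·(1) = -121
145·t² + 242·t + 37 = 0  ⇒  m = (-121)² − 145·37 = 9276
m = 9276 > 0,  v_rel·d = -121 < 0  ⇒  outside

inside=no margin=9276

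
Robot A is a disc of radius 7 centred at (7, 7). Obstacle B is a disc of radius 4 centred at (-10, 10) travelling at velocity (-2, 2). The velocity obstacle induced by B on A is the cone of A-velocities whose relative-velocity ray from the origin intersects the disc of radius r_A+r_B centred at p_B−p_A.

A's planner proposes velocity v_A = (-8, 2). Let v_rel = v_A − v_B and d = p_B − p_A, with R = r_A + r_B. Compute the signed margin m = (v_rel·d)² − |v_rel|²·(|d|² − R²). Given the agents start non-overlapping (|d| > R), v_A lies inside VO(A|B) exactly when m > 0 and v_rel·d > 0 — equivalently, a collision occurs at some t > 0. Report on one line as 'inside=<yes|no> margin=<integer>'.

d = (-17, 3),  |d|² = 298;  R = 7+4 = 11,  c = 298−11² = 177
v_rel = (-6, 0),  |v_rel|² = 36;  v_rel·d = (-6)·(-17) + (0)·(3) = 102
36·t² − 204·t + 177 = 0  ⇒  m = 102² − 36·177 = 4032
m = 4032 > 0,  v_rel·d = 102 > 0  ⇒  inside

inside=yes margin=4032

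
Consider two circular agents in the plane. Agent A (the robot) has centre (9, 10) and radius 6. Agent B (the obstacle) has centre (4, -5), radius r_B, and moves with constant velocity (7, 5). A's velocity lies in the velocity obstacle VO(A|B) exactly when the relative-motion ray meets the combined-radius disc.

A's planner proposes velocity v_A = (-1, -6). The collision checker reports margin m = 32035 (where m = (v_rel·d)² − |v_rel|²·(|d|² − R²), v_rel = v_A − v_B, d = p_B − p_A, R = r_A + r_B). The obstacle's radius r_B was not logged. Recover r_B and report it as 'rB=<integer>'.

m = 32035
d = (-5, -15);  v_rel = (-8, -11),  |v_rel|² = 185
v_rel×d = (-8)·(-15) − (-11)·(-5) = 65
since m = R²·185 − 65²:  R² = (4225 + 32035) / 185 = 196
R = √196 = 14  ⇒  r_B = 14 − 6 = 8

rB=8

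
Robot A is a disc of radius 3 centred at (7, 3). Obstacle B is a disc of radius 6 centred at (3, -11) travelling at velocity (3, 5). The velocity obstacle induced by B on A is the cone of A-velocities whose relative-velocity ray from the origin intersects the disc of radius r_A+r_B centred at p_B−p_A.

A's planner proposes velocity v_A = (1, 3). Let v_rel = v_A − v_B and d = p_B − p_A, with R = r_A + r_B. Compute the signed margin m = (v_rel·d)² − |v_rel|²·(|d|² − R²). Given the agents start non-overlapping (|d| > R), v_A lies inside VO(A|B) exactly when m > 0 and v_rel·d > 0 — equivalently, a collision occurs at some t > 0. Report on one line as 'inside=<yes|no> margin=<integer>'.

d = (-4, -14),  |d|² = 212;  R = 3+6 = 9,  c = 212−9² = 131
v_rel = (-2, -2),  |v_rel|² = 8;  v_rel·d = (-2)·(-4) + (-2)·(-14) = 36
8·t² − 72·t + 131 = 0  ⇒  m = 36² − 8·131 = 248
m = 248 > 0,  v_rel·d = 36 > 0  ⇒  inside

inside=yes margin=248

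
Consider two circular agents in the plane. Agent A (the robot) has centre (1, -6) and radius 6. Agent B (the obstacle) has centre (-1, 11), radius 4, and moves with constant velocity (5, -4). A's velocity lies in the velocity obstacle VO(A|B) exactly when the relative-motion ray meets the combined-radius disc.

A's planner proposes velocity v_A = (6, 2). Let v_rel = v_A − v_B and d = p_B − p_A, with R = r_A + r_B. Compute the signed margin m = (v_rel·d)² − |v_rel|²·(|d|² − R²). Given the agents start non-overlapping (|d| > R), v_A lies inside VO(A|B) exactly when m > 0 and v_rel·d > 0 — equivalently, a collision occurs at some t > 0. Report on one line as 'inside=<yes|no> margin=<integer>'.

d = (-2, 17),  |d|² = 293;  R = 6+4 = 10,  c = 293−10² = 193
v_rel = (1, 6),  |v_rel|² = 37;  v_rel·d = (1)·(-2) + (6)·(17) = 100
37·t² − 200·t + 193 = 0  ⇒  m = 100² − 37·193 = 2859
m = 2859 > 0,  v_rel·d = 100 > 0  ⇒  inside

inside=yes margin=2859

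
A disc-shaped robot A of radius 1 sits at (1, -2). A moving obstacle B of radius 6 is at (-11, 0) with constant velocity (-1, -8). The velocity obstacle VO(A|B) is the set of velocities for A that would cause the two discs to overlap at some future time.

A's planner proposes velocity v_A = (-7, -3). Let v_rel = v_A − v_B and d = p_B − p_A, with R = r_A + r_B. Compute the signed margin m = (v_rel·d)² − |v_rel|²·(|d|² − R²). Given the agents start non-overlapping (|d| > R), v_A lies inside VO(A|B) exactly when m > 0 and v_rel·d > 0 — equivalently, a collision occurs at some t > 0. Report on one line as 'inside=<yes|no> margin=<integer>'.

d = (-12, 2),  |d|² = 148;  R = 1+6 = 7,  c = 148−7² = 99
v_rel = (-6, 5),  |v_rel|² = 61;  v_rel·d = (-6)·(-12) + (5)·(2) = 82
61·t² − 164·t + 99 = 0  ⇒  m = 82² − 61·99 = 685
m = 685 > 0,  v_rel·d = 82 > 0  ⇒  inside

inside=yes margin=685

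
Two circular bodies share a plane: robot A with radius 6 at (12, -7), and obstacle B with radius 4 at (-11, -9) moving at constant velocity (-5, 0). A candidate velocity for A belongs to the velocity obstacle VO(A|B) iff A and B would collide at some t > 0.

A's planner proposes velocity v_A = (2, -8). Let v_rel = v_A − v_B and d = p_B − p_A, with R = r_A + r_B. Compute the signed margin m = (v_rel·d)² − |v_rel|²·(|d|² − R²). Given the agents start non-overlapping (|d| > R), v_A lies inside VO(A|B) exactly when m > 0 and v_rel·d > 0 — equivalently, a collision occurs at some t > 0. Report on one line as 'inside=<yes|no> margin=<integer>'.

d = (-23, -2),  |d|² = 533;  R = 6+4 = 10,  c = 533−10² = 433
v_rel = (7, -8),  |v_rel|² = 113;  v_rel·d = (7)·(-23) + (-8)·(-2) = -145
113·t² + 290·t + 433 = 0  ⇒  m = (-145)² − 113·433 = -27904
m = -27904 < 0,  v_rel·d = -145 < 0  ⇒  outside

inside=no margin=-27904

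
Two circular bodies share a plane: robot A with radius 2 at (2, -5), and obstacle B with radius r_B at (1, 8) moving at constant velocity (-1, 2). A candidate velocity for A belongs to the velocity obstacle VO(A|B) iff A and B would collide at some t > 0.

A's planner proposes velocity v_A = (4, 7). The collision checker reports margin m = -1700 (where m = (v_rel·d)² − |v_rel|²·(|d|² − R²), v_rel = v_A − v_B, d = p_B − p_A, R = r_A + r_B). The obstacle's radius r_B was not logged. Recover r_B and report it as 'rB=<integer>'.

m = -1700
d = (-1, 13);  v_rel = (5, 5),  |v_rel|² = 50
v_rel×d = (5)·(13) − (5)·(-1) = 70
since m = R²·50 − 70²:  R² = (4900 + -1700) / 50 = 64
R = √64 = 8  ⇒  r_B = 8 − 2 = 6

rB=6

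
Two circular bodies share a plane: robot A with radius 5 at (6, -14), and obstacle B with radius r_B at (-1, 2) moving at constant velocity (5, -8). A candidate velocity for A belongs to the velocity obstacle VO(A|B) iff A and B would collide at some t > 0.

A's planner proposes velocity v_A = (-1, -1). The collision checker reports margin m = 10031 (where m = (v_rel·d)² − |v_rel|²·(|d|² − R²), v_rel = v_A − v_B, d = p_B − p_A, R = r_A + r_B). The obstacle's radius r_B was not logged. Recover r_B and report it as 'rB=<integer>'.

m = 10031
d = (-7, 16);  v_rel = (-6, 7),  |v_rel|² = 85
v_rel×d = (-6)·(16) − (7)·(-7) = -47
since m = R²·85 − (-47)²:  R² = (2209 + 10031) / 85 = 144
R = √144 = 12  ⇒  r_B = 12 − 5 = 7

rB=7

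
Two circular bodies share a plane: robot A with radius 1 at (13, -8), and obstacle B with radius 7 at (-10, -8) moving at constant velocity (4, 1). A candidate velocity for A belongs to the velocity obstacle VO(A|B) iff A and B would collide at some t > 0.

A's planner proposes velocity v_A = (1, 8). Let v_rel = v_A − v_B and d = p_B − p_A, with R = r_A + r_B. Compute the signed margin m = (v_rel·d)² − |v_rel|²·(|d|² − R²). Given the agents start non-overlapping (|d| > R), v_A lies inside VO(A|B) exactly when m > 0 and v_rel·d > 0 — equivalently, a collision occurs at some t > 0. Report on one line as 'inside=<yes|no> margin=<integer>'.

d = (-23, 0),  |d|² = 529;  R = 1+7 = 8,  c = 529−8² = 465
v_rel = (-3, 7),  |v_rel|² = 58;  v_rel·d = (-3)·(-23) + (7)·(0) = 69
58·t² − 138·t + 465 = 0  ⇒  m = 69² − 58·465 = -22209
m = -22209 < 0,  v_rel·d = 69 > 0  ⇒  outside

inside=no margin=-22209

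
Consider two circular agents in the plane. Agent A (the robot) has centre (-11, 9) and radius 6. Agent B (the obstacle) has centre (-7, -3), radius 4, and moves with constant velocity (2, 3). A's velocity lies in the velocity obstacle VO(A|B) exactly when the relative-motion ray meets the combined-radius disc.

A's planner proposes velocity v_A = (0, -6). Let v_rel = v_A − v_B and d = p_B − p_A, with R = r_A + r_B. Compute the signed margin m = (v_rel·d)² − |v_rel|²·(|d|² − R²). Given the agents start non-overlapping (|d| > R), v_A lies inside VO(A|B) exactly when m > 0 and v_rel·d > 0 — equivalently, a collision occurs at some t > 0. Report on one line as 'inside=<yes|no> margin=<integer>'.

d = (4, -12),  |d|² = 160;  R = 6+4 = 10,  c = 160−10² = 60
v_rel = (-2, -9),  |v_rel|² = 85;  v_rel·d = (-2)·(4) + (-9)·(-12) = 100
85·t² − 200·t + 60 = 0  ⇒  m = 100² − 85·60 = 4900
m = 4900 > 0,  v_rel·d = 100 > 0  ⇒  inside

inside=yes margin=4900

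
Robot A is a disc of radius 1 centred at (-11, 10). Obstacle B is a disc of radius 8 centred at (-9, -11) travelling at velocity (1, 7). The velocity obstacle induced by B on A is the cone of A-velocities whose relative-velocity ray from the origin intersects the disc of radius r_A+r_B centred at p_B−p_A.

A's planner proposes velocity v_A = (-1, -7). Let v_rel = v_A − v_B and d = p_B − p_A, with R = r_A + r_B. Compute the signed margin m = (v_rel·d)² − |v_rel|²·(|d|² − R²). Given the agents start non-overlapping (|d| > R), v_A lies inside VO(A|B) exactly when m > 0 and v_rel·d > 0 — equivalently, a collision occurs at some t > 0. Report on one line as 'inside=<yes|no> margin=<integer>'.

d = (2, -21),  |d|² = 445;  R = 1+8 = 9,  c = 445−9² = 364
v_rel = (-2, -14),  |v_rel|² = 200;  v_rel·d = (-2)·(2) + (-14)·(-21) = 290
200·t² − 580·t + 364 = 0  ⇒  m = 290² − 200·364 = 11300
m = 11300 > 0,  v_rel·d = 290 > 0  ⇒  inside

inside=yes margin=11300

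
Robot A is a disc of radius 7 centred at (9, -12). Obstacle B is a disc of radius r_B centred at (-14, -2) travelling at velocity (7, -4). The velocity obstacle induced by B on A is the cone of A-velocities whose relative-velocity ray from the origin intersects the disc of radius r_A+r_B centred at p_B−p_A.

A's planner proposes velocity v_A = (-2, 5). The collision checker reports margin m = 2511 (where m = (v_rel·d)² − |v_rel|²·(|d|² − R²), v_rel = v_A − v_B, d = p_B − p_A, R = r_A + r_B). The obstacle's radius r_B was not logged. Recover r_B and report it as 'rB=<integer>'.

m = 2511
d = (-23, 10);  v_rel = (-9, 9),  |v_rel|² = 162
v_rel×d = (-9)·(10) − (9)·(-23) = 117
since m = R²·162 − 117²:  R² = (13689 + 2511) / 162 = 100
R = √100 = 10  ⇒  r_B = 10 − 7 = 3

rB=3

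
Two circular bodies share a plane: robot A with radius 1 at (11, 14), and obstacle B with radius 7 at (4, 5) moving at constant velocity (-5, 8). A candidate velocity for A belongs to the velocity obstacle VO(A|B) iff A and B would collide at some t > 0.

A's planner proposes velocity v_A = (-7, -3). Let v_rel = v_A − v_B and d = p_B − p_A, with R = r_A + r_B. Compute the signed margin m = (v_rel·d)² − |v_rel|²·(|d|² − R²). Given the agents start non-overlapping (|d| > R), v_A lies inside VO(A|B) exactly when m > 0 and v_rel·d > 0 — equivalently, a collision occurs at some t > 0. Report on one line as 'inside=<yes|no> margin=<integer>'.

d = (-7, -9),  |d|² = 130;  R = 1+7 = 8,  c = 130−8² = 66
v_rel = (-2, -11),  |v_rel|² = 125;  v_rel·d = (-2)·(-7) + (-11)·(-9) = 113
125·t² − 226·t + 66 = 0  ⇒  m = 113² − 125·66 = 4519
m = 4519 > 0,  v_rel·d = 113 > 0  ⇒  inside

inside=yes margin=4519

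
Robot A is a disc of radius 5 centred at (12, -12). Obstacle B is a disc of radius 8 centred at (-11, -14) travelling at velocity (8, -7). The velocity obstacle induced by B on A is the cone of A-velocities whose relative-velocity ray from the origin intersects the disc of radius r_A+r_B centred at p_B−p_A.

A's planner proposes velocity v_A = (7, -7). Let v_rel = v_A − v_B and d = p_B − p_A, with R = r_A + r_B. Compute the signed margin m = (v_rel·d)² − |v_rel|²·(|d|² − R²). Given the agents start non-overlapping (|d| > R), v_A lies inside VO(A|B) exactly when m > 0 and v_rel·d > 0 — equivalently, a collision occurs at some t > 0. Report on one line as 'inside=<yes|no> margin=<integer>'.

d = (-23, -2),  |d|² = 533;  R = 5+8 = 13,  c = 533−13² = 364
v_rel = (-1, 0),  |v_rel|² = 1;  v_rel·d = (-1)·(-23) + (0)·(-2) = 23
1·t² − 46·t + 364 = 0  ⇒  m = 23² − 1·364 = 165
m = 165 > 0,  v_rel·d = 23 > 0  ⇒  inside

inside=yes margin=165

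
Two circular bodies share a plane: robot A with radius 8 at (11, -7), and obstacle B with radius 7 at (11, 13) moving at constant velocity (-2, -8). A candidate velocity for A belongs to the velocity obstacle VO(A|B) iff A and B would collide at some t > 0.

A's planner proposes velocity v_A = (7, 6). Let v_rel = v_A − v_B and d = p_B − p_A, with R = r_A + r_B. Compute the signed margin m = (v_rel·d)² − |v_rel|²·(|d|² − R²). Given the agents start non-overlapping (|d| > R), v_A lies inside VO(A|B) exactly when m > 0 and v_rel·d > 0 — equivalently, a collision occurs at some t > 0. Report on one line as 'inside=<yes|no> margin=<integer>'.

d = (0, 20),  |d|² = 400;  R = 8+7 = 15,  c = 400−15² = 175
v_rel = (9, 14),  |v_rel|² = 277;  v_rel·d = (9)·(0) + (14)·(20) = 280
277·t² − 560·t + 175 = 0  ⇒  m = 280² − 277·175 = 29925
m = 29925 > 0,  v_rel·d = 280 > 0  ⇒  inside

inside=yes margin=29925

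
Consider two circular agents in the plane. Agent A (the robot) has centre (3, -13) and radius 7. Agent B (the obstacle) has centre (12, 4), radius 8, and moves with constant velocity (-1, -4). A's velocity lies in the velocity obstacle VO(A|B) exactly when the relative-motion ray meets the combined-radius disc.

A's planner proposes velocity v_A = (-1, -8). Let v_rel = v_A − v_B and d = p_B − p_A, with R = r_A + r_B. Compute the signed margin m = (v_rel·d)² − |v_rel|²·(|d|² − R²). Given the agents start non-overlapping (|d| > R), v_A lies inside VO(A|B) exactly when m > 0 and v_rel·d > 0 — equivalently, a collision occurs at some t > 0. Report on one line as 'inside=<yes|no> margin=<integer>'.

d = (9, 17),  |d|² = 370;  R = 7+8 = 15,  c = 370−15² = 145
v_rel = (0, -4),  |v_rel|² = 16;  v_rel·d = (0)·(9) + (-4)·(17) = -68
16·t² + 136·t + 145 = 0  ⇒  m = (-68)² − 16·145 = 2304
m = 2304 > 0,  v_rel·d = -68 < 0  ⇒  outside

inside=no margin=2304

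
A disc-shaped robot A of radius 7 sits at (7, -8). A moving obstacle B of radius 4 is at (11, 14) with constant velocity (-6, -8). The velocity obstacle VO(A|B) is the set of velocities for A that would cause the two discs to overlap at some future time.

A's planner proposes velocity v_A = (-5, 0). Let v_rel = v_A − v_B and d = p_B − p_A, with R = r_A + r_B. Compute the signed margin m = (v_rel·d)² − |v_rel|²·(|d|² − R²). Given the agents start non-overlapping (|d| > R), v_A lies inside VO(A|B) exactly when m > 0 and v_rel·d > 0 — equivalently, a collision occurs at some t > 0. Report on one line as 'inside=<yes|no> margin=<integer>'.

d = (4, 22),  |d|² = 500;  R = 7+4 = 11,  c = 500−11² = 379
v_rel = (1, 8),  |v_rel|² = 65;  v_rel·d = (1)·(4) + (8)·(22) = 180
65·t² − 360·t + 379 = 0  ⇒  m = 180² − 65·379 = 7765
m = 7765 > 0,  v_rel·d = 180 > 0  ⇒  inside

inside=yes margin=7765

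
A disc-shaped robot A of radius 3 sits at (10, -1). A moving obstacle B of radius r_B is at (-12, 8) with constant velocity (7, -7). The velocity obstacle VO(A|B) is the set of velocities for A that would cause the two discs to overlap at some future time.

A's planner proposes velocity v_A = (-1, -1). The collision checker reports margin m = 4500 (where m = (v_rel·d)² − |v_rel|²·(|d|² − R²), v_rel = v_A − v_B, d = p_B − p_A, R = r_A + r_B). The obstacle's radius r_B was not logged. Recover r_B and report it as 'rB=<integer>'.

m = 4500
d = (-22, 9);  v_rel = (-8, 6),  |v_rel|² = 100
v_rel×d = (-8)·(9) − (6)·(-22) = 60
since m = R²·100 − 60²:  R² = (3600 + 4500) / 100 = 81
R = √81 = 9  ⇒  r_B = 9 − 3 = 6

rB=6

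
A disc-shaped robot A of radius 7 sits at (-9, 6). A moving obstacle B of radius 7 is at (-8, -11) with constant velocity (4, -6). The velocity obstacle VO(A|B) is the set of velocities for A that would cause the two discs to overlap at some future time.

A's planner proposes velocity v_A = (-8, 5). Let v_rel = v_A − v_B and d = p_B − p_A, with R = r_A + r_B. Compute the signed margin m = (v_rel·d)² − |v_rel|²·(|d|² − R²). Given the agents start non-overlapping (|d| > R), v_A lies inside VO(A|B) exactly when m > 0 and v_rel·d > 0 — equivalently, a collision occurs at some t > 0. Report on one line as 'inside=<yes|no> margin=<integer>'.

d = (1, -17),  |d|² = 290;  R = 7+7 = 14,  c = 290−14² = 94
v_rel = (-12, 11),  |v_rel|² = 265;  v_rel·d = (-12)·(1) + (11)·(-17) = -199
265·t² + 398·t + 94 = 0  ⇒  m = (-199)² − 265·94 = 14691
m = 14691 > 0,  v_rel·d = -199 < 0  ⇒  outside

inside=no margin=14691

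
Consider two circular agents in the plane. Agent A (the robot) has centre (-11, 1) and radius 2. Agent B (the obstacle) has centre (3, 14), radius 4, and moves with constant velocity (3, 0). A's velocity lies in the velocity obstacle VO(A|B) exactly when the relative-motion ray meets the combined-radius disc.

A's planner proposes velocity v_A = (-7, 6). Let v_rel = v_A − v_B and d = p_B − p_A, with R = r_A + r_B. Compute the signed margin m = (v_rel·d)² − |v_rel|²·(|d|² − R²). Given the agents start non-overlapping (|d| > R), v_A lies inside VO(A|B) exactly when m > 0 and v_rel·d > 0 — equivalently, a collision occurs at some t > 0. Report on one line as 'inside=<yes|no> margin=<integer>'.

d = (14, 13),  |d|² = 365;  R = 2+4 = 6,  c = 365−6² = 329
v_rel = (-10, 6),  |v_rel|² = 136;  v_rel·d = (-10)·(14) + (6)·(13) = -62
136·t² + 124·t + 329 = 0  ⇒  m = (-62)² − 136·329 = -40900
m = -40900 < 0,  v_rel·d = -62 < 0  ⇒  outside

inside=no margin=-40900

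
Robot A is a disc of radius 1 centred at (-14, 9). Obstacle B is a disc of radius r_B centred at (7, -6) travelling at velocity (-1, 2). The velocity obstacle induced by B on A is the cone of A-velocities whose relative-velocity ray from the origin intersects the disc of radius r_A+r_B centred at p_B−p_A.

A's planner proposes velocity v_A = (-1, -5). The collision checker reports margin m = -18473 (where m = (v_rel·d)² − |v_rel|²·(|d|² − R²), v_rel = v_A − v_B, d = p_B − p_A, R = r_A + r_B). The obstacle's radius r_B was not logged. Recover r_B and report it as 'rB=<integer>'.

m = -18473
d = (21, -15);  v_rel = (0, -7),  |v_rel|² = 49
v_rel×d = (0)·(-15) − (-7)·(21) = 147
since m = R²·49 − 147²:  R² = (21609 + -18473) / 49 = 64
R = √64 = 8  ⇒  r_B = 8 − 1 = 7

rB=7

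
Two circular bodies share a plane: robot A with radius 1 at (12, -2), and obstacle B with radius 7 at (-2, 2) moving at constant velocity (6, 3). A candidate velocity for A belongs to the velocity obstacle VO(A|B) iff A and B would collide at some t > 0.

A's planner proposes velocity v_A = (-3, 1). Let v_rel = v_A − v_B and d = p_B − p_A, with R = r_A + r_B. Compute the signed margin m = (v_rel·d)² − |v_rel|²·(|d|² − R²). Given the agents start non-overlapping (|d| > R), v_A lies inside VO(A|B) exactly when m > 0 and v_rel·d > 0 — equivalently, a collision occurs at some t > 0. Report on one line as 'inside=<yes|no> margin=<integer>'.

d = (-14, 4),  |d|² = 212;  R = 1+7 = 8,  c = 212−8² = 148
v_rel = (-9, -2),  |v_rel|² = 85;  v_rel·d = (-9)·(-14) + (-2)·(4) = 118
85·t² − 236·t + 148 = 0  ⇒  m = 118² − 85·148 = 1344
m = 1344 > 0,  v_rel·d = 118 > 0  ⇒  inside

inside=yes margin=1344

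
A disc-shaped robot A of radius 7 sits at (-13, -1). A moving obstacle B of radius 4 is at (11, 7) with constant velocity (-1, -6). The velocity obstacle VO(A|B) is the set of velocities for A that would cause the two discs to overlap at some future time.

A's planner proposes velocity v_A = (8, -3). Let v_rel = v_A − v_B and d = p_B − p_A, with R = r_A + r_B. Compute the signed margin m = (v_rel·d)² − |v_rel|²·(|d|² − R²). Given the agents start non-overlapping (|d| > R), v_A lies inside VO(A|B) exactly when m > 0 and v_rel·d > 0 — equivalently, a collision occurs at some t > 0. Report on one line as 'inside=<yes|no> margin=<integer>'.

d = (24, 8),  |d|² = 640;  R = 7+4 = 11,  c = 640−11² = 519
v_rel = (9, 3),  |v_rel|² = 90;  v_rel·d = (9)·(24) + (3)·(8) = 240
90·t² − 480·t + 519 = 0  ⇒  m = 240² − 90·519 = 10890
m = 10890 > 0,  v_rel·d = 240 > 0  ⇒  inside

inside=yes margin=10890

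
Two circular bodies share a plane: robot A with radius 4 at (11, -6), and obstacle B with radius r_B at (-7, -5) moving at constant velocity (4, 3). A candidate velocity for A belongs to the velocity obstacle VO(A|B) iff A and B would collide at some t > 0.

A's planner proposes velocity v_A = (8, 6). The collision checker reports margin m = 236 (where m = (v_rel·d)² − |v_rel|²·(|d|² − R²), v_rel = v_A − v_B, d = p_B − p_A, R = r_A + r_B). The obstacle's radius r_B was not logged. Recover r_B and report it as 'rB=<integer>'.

m = 236
d = (-18, 1);  v_rel = (4, 3),  |v_rel|² = 25
v_rel×d = (4)·(1) − (3)·(-18) = 58
since m = R²·25 − 58²:  R² = (3364 + 236) / 25 = 144
R = √144 = 12  ⇒  r_B = 12 − 4 = 8

rB=8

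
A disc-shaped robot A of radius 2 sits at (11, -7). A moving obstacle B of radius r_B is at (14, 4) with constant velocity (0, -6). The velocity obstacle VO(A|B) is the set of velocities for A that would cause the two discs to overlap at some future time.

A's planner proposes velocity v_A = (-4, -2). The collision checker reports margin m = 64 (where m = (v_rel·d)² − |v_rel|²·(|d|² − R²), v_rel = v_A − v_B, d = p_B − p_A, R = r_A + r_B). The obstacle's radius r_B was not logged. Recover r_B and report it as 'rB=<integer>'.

m = 64
d = (3, 11);  v_rel = (-4, 4),  |v_rel|² = 32
v_rel×d = (-4)·(11) − (4)·(3) = -56
since m = R²·32 − (-56)²:  R² = (3136 + 64) / 32 = 100
R = √100 = 10  ⇒  r_B = 10 − 2 = 8

rB=8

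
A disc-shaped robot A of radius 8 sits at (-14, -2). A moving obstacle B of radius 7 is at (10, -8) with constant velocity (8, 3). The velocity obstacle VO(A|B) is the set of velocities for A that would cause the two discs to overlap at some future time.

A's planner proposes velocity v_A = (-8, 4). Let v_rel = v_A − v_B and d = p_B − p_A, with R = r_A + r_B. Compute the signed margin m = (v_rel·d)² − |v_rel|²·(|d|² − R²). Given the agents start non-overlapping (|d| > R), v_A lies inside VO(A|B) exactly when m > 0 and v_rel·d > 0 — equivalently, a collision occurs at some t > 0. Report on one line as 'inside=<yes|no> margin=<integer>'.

d = (24, -6),  |d|² = 612;  R = 8+7 = 15,  c = 612−15² = 387
v_rel = (-16, 1),  |v_rel|² = 257;  v_rel·d = (-16)·(24) + (1)·(-6) = -390
257·t² + 780·t + 387 = 0  ⇒  m = (-390)² − 257·387 = 52641
m = 52641 > 0,  v_rel·d = -390 < 0  ⇒  outside

inside=no margin=52641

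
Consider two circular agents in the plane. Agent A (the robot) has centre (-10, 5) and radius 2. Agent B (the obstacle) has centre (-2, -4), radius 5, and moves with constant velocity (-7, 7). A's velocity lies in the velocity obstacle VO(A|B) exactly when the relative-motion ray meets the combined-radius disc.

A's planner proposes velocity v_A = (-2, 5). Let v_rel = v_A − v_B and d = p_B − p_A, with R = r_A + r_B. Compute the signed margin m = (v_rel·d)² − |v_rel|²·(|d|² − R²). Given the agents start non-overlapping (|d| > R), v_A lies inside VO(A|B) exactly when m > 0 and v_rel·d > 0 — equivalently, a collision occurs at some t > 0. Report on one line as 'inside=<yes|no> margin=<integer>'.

d = (8, -9),  |d|² = 145;  R = 2+5 = 7,  c = 145−7² = 96
v_rel = (5, -2),  |v_rel|² = 29;  v_rel·d = (5)·(8) + (-2)·(-9) = 58
29·t² − 116·t + 96 = 0  ⇒  m = 58² − 29·96 = 580
m = 580 > 0,  v_rel·d = 58 > 0  ⇒  inside

inside=yes margin=580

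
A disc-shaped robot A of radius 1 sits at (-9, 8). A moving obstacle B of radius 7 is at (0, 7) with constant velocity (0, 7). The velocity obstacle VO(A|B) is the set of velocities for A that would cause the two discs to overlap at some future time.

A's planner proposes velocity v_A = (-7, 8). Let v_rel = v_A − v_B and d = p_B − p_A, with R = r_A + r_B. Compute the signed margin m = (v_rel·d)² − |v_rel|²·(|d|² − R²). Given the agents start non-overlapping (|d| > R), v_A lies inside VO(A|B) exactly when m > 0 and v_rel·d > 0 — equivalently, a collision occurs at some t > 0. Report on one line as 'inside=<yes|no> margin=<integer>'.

d = (9, -1),  |d|² = 82;  R = 1+7 = 8,  c = 82−8² = 18
v_rel = (-7, 1),  |v_rel|² = 50;  v_rel·d = (-7)·(9) + (1)·(-1) = -64
50·t² + 128·t + 18 = 0  ⇒  m = (-64)² − 50·18 = 3196
m = 3196 > 0,  v_rel·d = -64 < 0  ⇒  outside

inside=no margin=3196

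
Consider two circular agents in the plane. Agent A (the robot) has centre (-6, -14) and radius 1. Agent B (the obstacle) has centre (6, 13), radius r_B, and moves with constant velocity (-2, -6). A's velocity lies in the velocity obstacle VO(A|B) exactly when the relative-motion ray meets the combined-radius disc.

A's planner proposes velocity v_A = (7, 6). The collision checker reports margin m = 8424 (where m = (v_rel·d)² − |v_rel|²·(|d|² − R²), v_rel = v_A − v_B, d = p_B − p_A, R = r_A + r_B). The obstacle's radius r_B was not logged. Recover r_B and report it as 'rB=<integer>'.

m = 8424
d = (12, 27);  v_rel = (9, 12),  |v_rel|² = 225
v_rel×d = (9)·(27) − (12)·(12) = 99
since m = R²·225 − 99²:  R² = (9801 + 8424) / 225 = 81
R = √81 = 9  ⇒  r_B = 9 − 1 = 8

rB=8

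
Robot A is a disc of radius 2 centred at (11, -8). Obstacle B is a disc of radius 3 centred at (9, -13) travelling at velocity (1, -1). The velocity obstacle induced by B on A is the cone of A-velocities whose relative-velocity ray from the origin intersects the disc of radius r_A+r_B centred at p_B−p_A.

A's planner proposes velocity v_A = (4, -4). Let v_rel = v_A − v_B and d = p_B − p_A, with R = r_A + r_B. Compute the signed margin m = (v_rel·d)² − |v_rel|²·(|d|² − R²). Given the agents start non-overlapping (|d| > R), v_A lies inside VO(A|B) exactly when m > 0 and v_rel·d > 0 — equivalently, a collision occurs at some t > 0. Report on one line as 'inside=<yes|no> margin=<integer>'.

d = (-2, -5),  |d|² = 29;  R = 2+3 = 5,  c = 29−5² = 4
v_rel = (3, -3),  |v_rel|² = 18;  v_rel·d = (3)·(-2) + (-3)·(-5) = 9
18·t² − 18·t + 4 = 0  ⇒  m = 9² − 18·4 = 9
m = 9 > 0,  v_rel·d = 9 > 0  ⇒  inside

inside=yes margin=9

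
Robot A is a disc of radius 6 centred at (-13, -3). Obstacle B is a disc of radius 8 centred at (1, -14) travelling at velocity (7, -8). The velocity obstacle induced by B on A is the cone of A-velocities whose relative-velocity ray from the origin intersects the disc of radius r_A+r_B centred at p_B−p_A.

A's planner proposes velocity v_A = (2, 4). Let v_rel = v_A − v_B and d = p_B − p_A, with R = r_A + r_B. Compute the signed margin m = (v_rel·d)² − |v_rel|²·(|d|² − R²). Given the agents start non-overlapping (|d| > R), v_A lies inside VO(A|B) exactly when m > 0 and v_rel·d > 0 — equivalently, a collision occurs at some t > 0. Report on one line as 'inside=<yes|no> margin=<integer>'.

d = (14, -11),  |d|² = 317;  R = 6+8 = 14,  c = 317−14² = 121
v_rel = (-5, 12),  |v_rel|² = 169;  v_rel·d = (-5)·(14) + (12)·(-11) = -202
169·t² + 404·t + 121 = 0  ⇒  m = (-202)² − 169·121 = 20355
m = 20355 > 0,  v_rel·d = -202 < 0  ⇒  outside

inside=no margin=20355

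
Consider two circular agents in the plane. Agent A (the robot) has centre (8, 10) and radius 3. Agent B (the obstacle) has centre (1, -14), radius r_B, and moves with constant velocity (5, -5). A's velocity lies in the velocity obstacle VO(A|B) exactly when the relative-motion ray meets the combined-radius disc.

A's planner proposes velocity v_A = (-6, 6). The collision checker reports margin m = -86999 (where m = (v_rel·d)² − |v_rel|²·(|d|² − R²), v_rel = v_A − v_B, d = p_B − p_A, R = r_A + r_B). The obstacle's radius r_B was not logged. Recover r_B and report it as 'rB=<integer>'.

m = -86999
d = (-7, -24);  v_rel = (-11, 11),  |v_rel|² = 242
v_rel×d = (-11)·(-24) − (11)·(-7) = 341
since m = R²·242 − 341²:  R² = (116281 + -86999) / 242 = 121
R = √121 = 11  ⇒  r_B = 11 − 3 = 8

rB=8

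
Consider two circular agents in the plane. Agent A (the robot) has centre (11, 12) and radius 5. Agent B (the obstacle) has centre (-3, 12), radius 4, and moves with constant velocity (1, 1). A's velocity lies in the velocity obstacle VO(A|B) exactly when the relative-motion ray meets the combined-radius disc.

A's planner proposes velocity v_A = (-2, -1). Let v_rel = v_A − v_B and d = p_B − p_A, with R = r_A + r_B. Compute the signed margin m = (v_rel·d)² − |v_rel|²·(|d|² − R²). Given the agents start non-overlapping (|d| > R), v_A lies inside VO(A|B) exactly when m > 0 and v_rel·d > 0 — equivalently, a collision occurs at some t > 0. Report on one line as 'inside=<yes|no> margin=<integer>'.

d = (-14, 0),  |d|² = 196;  R = 5+4 = 9,  c = 196−9² = 115
v_rel = (-3, -2),  |v_rel|² = 13;  v_rel·d = (-3)·(-14) + (-2)·(0) = 42
13·t² − 84·t + 115 = 0  ⇒  m = 42² − 13·115 = 269
m = 269 > 0,  v_rel·d = 42 > 0  ⇒  inside

inside=yes margin=269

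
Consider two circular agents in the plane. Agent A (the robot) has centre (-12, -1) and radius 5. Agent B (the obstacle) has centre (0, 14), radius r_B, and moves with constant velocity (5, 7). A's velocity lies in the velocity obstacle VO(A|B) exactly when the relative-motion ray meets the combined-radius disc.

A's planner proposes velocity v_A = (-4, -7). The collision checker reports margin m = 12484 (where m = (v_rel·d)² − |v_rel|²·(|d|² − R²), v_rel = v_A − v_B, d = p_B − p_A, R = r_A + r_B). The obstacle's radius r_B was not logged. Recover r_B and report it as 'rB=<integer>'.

m = 12484
d = (12, 15);  v_rel = (-9, -14),  |v_rel|² = 277
v_rel×d = (-9)·(15) − (-14)·(12) = 33
since m = R²·277 − 33²:  R² = (1089 + 12484) / 277 = 49
R = √49 = 7  ⇒  r_B = 7 − 5 = 2

rB=2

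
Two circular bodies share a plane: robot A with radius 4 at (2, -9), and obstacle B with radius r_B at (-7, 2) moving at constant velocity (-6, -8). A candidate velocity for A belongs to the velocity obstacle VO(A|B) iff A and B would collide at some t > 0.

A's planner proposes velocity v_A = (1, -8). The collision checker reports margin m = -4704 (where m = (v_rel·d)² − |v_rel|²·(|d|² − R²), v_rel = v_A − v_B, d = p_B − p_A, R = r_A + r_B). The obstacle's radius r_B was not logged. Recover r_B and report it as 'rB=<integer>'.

m = -4704
d = (-9, 11);  v_rel = (7, 0),  |v_rel|² = 49
v_rel×d = (7)·(11) − (0)·(-9) = 77
since m = R²·49 − 77²:  R² = (5929 + -4704) / 49 = 25
R = √25 = 5  ⇒  r_B = 5 − 4 = 1

rB=1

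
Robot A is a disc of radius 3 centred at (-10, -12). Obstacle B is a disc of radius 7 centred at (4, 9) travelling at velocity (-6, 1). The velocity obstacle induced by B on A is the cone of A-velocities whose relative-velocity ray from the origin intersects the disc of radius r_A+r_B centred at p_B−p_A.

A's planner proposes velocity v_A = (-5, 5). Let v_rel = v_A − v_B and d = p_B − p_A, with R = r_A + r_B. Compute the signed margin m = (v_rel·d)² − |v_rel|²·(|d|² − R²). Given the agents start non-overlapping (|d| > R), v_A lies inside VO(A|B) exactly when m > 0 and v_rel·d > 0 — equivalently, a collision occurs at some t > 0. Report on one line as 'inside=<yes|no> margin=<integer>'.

d = (14, 21),  |d|² = 637;  R = 3+7 = 10,  c = 637−10² = 537
v_rel = (1, 4),  |v_rel|² = 17;  v_rel·d = (1)·(14) + (4)·(21) = 98
17·t² − 196·t + 537 = 0  ⇒  m = 98² − 17·537 = 475
m = 475 > 0,  v_rel·d = 98 > 0  ⇒  inside

inside=yes margin=475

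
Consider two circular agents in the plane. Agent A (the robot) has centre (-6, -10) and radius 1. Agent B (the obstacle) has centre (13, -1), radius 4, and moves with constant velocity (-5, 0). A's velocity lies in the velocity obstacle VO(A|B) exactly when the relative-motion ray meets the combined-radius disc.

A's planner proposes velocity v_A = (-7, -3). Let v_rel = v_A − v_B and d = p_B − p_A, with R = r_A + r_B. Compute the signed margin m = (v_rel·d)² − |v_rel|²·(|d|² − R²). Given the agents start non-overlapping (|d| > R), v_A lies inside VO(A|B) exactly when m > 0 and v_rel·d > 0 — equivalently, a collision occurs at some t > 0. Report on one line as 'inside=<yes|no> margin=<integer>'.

d = (19, 9),  |d|² = 442;  R = 1+4 = 5,  c = 442−5² = 417
v_rel = (-2, -3),  |v_rel|² = 13;  v_rel·d = (-2)·(19) + (-3)·(9) = -65
13·t² + 130·t + 417 = 0  ⇒  m = (-65)² − 13·417 = -1196
m = -1196 < 0,  v_rel·d = -65 < 0  ⇒  outside

inside=no margin=-1196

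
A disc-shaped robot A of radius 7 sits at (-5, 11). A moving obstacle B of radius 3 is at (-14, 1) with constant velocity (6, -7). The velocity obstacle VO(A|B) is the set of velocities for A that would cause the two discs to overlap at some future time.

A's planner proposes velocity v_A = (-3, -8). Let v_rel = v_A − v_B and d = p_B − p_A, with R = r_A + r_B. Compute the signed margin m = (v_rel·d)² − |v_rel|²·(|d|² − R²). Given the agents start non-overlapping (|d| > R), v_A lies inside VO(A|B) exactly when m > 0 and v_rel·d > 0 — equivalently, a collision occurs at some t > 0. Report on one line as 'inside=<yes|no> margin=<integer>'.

d = (-9, -10),  |d|² = 181;  R = 7+3 = 10,  c = 181−10² = 81
v_rel = (-9, -1),  |v_rel|² = 82;  v_rel·d = (-9)·(-9) + (-1)·(-10) = 91
82·t² − 182·t + 81 = 0  ⇒  m = 91² − 82·81 = 1639
m = 1639 > 0,  v_rel·d = 91 > 0  ⇒  inside

inside=yes margin=1639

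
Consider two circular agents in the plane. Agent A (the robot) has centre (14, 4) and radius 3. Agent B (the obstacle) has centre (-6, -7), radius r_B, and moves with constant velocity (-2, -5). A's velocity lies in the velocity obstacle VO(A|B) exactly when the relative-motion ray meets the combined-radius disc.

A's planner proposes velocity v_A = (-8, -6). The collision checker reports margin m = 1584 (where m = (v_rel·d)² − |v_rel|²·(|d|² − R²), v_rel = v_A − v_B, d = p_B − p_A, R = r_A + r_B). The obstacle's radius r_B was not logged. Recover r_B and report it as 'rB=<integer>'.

m = 1584
d = (-20, -11);  v_rel = (-6, -1),  |v_rel|² = 37
v_rel×d = (-6)·(-11) − (-1)·(-20) = 46
since m = R²·37 − 46²:  R² = (2116 + 1584) / 37 = 100
R = √100 = 10  ⇒  r_B = 10 − 3 = 7

rB=7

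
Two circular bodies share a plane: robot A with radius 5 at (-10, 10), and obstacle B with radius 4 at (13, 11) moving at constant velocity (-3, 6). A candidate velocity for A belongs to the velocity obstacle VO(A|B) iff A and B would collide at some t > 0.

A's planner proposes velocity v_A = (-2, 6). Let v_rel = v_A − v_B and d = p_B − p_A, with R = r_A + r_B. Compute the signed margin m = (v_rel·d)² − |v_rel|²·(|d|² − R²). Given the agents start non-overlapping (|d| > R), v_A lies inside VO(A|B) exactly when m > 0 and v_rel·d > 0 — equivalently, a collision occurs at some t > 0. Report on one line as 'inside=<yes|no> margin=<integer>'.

d = (23, 1),  |d|² = 530;  R = 5+4 = 9,  c = 530−9² = 449
v_rel = (1, 0),  |v_rel|² = 1;  v_rel·d = (1)·(23) + (0)·(1) = 23
1·t² − 46·t + 449 = 0  ⇒  m = 23² − 1·449 = 80
m = 80 > 0,  v_rel·d = 23 > 0  ⇒  inside

inside=yes margin=80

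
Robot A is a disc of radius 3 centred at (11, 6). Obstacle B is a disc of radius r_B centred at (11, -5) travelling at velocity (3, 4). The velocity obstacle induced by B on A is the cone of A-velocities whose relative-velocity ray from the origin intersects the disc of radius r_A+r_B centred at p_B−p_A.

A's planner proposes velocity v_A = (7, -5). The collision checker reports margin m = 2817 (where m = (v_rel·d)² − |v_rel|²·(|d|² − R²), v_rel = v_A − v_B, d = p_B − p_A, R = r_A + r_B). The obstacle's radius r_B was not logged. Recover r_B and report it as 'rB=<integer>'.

m = 2817
d = (0, -11);  v_rel = (4, -9),  |v_rel|² = 97
v_rel×d = (4)·(-11) − (-9)·(0) = -44
since m = R²·97 − (-44)²:  R² = (1936 + 2817) / 97 = 49
R = √49 = 7  ⇒  r_B = 7 − 3 = 4

rB=4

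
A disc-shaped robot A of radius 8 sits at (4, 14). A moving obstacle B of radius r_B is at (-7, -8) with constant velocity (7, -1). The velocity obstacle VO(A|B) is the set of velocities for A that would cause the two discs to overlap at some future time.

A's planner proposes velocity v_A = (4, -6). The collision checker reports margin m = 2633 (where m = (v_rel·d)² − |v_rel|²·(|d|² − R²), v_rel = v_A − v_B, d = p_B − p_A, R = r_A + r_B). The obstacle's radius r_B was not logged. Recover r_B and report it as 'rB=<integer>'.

m = 2633
d = (-11, -22);  v_rel = (-3, -5),  |v_rel|² = 34
v_rel×d = (-3)·(-22) − (-5)·(-11) = 11
since m = R²·34 − 11²:  R² = (121 + 2633) / 34 = 81
R = √81 = 9  ⇒  r_B = 9 − 8 = 1

rB=1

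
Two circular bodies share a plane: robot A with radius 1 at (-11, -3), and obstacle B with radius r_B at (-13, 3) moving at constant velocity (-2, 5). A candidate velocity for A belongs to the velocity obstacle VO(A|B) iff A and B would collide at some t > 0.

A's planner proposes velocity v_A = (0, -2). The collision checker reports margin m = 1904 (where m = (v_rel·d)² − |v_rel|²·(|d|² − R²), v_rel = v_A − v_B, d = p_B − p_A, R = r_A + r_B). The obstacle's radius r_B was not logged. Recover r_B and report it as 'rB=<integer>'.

m = 1904
d = (-2, 6);  v_rel = (2, -7),  |v_rel|² = 53
v_rel×d = (2)·(6) − (-7)·(-2) = -2
since m = R²·53 − (-2)²:  R² = (4 + 1904) / 53 = 36
R = √36 = 6  ⇒  r_B = 6 − 1 = 5

rB=5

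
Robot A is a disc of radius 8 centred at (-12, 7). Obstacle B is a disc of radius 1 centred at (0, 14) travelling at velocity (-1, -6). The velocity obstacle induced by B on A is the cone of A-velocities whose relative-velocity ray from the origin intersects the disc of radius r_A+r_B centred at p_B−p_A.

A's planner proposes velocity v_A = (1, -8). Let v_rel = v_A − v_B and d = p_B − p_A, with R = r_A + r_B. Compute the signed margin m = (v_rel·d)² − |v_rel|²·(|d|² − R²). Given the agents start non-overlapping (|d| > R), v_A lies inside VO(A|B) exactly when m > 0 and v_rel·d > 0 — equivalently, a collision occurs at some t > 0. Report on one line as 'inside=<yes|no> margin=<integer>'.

d = (12, 7),  |d|² = 193;  R = 8+1 = 9,  c = 193−9² = 112
v_rel = (2, -2),  |v_rel|² = 8;  v_rel·d = (2)·(12) + (-2)·(7) = 10
8·t² − 20·t + 112 = 0  ⇒  m = 10² − 8·112 = -796
m = -796 < 0,  v_rel·d = 10 > 0  ⇒  outside

inside=no margin=-796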